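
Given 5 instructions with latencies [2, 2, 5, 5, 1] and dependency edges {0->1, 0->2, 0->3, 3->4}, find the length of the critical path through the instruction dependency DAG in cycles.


Compute longest path through dependency graph: dist(Ik) = max over predecessors of dist + latency(Ik).
dist(I0) = latency 2 = 2
dist(I1) = dist(I0) + 2 = 2 + 2 = 4
dist(I2) = dist(I0) + 5 = 2 + 5 = 7
dist(I3) = dist(I0) + 5 = 2 + 5 = 7
dist(I4) = dist(I3) + 1 = 7 + 1 = 8
Critical path = max dist = 8

8


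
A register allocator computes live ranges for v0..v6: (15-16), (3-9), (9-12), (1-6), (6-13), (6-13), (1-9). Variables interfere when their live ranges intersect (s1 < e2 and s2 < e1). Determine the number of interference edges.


Check all pairs for overlapping intervals.
Two intervals (s1,e1) and (s2,e2) overlap if s1 < e2 and s2 < e1.
v0 (15-16) vs v1..v6: overlaps none -> 0
v1 (3-9) vs v2..v6: overlaps v3, v4, v5, v6 -> 4
v2 (9-12) vs v3..v6: overlaps v4, v5 -> 2
v3 (1-6) vs v4..v6: overlaps v6 -> 1
v4 (6-13) vs v5..v6: overlaps v5, v6 -> 2
v5 (6-13) vs v6: overlaps v6 -> 1
Total overlapping pairs = 0 + 4 + 2 + 1 + 2 + 1 = 10

10


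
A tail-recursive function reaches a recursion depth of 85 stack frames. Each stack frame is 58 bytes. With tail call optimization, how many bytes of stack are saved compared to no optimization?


Without TCO: 85 * 58 = 4930 bytes
With TCO: reuse 1 frame = 58 bytes
Savings = 4930 - 58 = 4872

4872


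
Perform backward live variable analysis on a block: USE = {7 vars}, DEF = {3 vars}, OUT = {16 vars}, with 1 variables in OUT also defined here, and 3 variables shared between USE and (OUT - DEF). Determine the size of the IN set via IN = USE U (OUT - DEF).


OUT - DEF: 16 - 1 = 15
|IN| = |USE| + |OUT - DEF| - |USE ∩ (OUT - DEF)| = 7 + 15 - 3 = 19

19


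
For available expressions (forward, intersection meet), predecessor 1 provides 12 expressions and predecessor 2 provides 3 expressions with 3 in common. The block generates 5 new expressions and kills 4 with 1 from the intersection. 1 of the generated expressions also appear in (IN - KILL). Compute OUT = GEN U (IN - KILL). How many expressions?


IN = intersection of predecessors = 3
IN - KILL = 3 - 1 = 2
|OUT| = |GEN| + |IN - KILL| - |GEN ∩ (IN - KILL)| = 5 + 2 - 1 = 6

6


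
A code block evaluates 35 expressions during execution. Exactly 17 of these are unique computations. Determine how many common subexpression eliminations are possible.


CSE count = total expressions - unique expressions
= 35 - 17 = 18

18


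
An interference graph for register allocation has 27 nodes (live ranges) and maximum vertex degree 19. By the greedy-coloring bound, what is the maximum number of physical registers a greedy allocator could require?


Greedy coloring never needs more than (max_degree + 1) colors: when coloring a vertex, at most max_degree neighbors are already colored.
Upper bound = 19 + 1 = 20

20


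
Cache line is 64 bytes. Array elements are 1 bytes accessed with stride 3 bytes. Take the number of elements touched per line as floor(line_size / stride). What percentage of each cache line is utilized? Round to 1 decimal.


Elements per cache line = floor(64 / 3) = 21
Bytes used = 21 * 1 = 21
Utilization = 21 / 64 * 100 = 32.8%

32.8


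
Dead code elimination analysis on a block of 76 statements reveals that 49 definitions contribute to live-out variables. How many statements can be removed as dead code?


Dead code = total statements - live definitions
= 76 - 49 = 27

27


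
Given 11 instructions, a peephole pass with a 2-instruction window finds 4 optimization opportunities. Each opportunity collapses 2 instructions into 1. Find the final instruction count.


Each match removes 1 instructions.
Total removed = 4 * 1 = 4
Remaining = 11 - 4 = 7

7


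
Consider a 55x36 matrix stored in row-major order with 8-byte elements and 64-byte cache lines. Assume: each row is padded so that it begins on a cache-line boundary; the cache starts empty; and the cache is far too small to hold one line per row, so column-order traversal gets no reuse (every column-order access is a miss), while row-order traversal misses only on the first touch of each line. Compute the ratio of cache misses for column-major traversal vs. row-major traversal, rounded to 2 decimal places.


Each row occupies 36 * 8 = 288 bytes and starts on a line boundary, so it spans ceil(288 / 64) = 5 cache lines.
Row-major traversal misses (one per line touched): 55 * ceil(36 * 8 / 64) = 275
Column-major traversal misses (no reuse, every access misses): 55 * 36 = 1980
Ratio = 1980 / 275 = 7.2

7.2


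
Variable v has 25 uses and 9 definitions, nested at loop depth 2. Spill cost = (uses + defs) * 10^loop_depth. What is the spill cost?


uses + defs = 25 + 9 = 34
10^2 = 100
Spill cost = 34 * 100 = 3400

3400


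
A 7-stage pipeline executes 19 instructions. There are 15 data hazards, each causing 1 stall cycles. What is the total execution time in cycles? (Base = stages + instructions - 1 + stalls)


Base cycles = 7 + 19 - 1 = 25
Total stalls = 15 * 1 = 15
Total = 25 + 15 = 40

40


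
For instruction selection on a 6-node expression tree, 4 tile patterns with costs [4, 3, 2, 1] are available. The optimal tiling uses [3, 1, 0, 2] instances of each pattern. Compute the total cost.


Total cost = sum(count_i * cost_i)
= 3*4 + 1*3 + 0*2 + 2*1
= 17

17


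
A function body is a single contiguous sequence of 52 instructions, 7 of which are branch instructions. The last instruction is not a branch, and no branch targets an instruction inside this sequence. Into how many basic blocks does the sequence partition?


With no in-sequence branch targets, the leaders are the first instruction plus the instruction after each branch.
Number of basic blocks = branches + 1
= 7 + 1 = 8

8


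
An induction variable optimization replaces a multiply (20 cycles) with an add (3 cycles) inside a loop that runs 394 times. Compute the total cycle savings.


Per-iteration saving = 20 - 3 = 17
Total saved = 394 * 17 = 6698

6698


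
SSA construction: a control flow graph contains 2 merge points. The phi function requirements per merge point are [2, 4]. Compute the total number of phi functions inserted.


Total phi functions = sum of phi functions at each join node
= 2 + 4 = 6

6


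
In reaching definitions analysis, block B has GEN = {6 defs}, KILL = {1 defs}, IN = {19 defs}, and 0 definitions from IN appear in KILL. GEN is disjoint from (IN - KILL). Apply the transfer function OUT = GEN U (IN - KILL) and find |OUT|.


IN - KILL: 19 - 0 = 19 surviving definitions
OUT = GEN + surviving = 6 + 19 = 25

25


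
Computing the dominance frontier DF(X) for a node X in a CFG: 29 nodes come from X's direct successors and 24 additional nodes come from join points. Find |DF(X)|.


DF(X) = direct successor contributions + join point contributions
= 29 + 24 = 53

53


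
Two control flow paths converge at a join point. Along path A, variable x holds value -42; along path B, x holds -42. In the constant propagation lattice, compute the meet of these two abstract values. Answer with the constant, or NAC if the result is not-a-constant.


Meet operation: if both paths give the same constant, result is that constant; if they differ, result is NAC (not-a-constant).
Path A: -42, Path B: -42 -> equal
Result: constant -> -42

-42


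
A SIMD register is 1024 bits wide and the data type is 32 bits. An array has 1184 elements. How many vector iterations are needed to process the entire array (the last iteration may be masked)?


Width = 1024 / 32 = 32 elements per vector op
Iterations = ceil(1184 / 32) = 37

37


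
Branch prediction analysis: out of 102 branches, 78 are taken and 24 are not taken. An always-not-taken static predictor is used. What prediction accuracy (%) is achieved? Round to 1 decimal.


Predictor: always-not-taken
Correct predictions = 24
Accuracy = 24 / 102 * 100 = 23.5%

23.5


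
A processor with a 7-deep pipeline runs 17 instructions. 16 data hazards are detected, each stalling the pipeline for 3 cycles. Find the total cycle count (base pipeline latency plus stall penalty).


Base cycles = 7 + 17 - 1 = 23
Total stalls = 16 * 3 = 48
Total = 23 + 48 = 71

71


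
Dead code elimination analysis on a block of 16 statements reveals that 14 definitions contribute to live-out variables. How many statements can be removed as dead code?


Dead code = total statements - live definitions
= 16 - 14 = 2

2


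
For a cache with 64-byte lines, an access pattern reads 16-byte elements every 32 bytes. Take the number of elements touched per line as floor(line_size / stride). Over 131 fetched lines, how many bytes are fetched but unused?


Elements per line = floor(64 / 32) = 2
Bytes used per line = 2 * 16 = 32
Wasted per line = 64 - 32 = 32
Total wasted = 32 * 131 = 4192

4192


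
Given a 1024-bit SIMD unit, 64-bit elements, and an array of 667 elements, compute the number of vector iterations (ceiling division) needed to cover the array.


Width = 1024 / 64 = 16 elements per vector op
Iterations = ceil(667 / 16) = 42

42


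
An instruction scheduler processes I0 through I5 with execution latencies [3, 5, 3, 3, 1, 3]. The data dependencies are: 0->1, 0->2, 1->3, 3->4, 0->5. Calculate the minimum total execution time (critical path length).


Compute longest path through dependency graph: dist(Ik) = max over predecessors of dist + latency(Ik).
dist(I0) = latency 3 = 3
dist(I1) = dist(I0) + 5 = 3 + 5 = 8
dist(I2) = dist(I0) + 3 = 3 + 3 = 6
dist(I3) = dist(I1) + 3 = 8 + 3 = 11
dist(I4) = dist(I3) + 1 = 11 + 1 = 12
dist(I5) = dist(I0) + 3 = 3 + 3 = 6
Critical path = max dist = 12

12


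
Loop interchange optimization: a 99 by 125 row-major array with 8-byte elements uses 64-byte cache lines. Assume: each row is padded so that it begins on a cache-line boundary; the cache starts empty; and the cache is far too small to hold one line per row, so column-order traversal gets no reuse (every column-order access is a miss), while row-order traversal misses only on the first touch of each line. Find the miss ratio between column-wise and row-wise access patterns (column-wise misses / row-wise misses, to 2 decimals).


Each row occupies 125 * 8 = 1000 bytes and starts on a line boundary, so it spans ceil(1000 / 64) = 16 cache lines.
Row-major traversal misses (one per line touched): 99 * ceil(125 * 8 / 64) = 1584
Column-major traversal misses (no reuse, every access misses): 99 * 125 = 12375
Ratio = 12375 / 1584 = 7.81

7.81


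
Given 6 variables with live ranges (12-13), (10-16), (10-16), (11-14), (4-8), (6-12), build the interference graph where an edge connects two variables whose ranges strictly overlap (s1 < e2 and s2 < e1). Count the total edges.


Check all pairs for overlapping intervals.
Two intervals (s1,e1) and (s2,e2) overlap if s1 < e2 and s2 < e1.
v0 (12-13) vs v1..v5: overlaps v1, v2, v3 -> 3
v1 (10-16) vs v2..v5: overlaps v2, v3, v5 -> 3
v2 (10-16) vs v3..v5: overlaps v3, v5 -> 2
v3 (11-14) vs v4..v5: overlaps v5 -> 1
v4 (4-8) vs v5: overlaps v5 -> 1
Total overlapping pairs = 3 + 3 + 2 + 1 + 1 = 10

10


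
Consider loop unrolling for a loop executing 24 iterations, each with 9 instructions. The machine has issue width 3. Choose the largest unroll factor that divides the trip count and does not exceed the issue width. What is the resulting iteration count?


Largest divisor of 24 <= 3 is 3
New iterations = 24 / 3 = 8

8


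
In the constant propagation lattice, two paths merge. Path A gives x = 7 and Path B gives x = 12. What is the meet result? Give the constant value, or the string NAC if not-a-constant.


Meet operation: if both paths give the same constant, result is that constant; if they differ, result is NAC (not-a-constant).
Path A: 7, Path B: 12 -> differ
Result: not-a-constant -> NAC

NAC


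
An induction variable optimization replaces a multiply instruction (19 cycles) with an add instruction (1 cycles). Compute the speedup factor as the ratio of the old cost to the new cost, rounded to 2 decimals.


Ratio = mult_cost / add_cost = 19 / 1 = 19.0

19.0


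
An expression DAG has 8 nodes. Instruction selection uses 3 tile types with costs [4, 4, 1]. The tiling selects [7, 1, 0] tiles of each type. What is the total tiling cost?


Total cost = sum(count_i * cost_i)
= 7*4 + 1*4 + 0*1
= 32

32


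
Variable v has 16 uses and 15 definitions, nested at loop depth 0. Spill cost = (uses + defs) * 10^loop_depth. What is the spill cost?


uses + defs = 16 + 15 = 31
10^0 = 1
Spill cost = 31 * 1 = 31

31


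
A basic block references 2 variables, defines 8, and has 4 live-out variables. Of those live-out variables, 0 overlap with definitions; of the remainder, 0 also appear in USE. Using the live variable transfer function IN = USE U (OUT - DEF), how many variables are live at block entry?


OUT - DEF: 4 - 0 = 4
|IN| = |USE| + |OUT - DEF| - |USE ∩ (OUT - DEF)| = 2 + 4 - 0 = 6

6


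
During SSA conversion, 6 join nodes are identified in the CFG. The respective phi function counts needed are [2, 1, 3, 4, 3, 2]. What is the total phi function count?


Total phi functions = sum of phi functions at each join node
= 2 + 1 + 3 + 4 + 3 + 2 = 15

15


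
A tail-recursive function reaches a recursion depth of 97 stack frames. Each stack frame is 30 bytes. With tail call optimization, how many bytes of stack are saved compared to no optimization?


Without TCO: 97 * 30 = 2910 bytes
With TCO: reuse 1 frame = 30 bytes
Savings = 2910 - 30 = 2880

2880


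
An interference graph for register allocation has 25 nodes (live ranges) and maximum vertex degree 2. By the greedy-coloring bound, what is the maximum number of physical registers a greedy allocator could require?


Greedy coloring never needs more than (max_degree + 1) colors: when coloring a vertex, at most max_degree neighbors are already colored.
Upper bound = 2 + 1 = 3

3


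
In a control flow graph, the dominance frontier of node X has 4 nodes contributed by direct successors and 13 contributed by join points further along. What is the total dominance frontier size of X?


DF(X) = direct successor contributions + join point contributions
= 4 + 13 = 17

17


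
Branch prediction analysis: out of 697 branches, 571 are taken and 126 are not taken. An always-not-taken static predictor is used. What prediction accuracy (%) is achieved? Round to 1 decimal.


Predictor: always-not-taken
Correct predictions = 126
Accuracy = 126 / 697 * 100 = 18.1%

18.1


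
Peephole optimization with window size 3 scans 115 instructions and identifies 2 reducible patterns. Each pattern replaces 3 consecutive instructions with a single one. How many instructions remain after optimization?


Each match removes 2 instructions.
Total removed = 2 * 2 = 4
Remaining = 115 - 4 = 111

111


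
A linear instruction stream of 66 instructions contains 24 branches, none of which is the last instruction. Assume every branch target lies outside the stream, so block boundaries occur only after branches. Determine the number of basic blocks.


With no in-sequence branch targets, the leaders are the first instruction plus the instruction after each branch.
Number of basic blocks = branches + 1
= 24 + 1 = 25

25


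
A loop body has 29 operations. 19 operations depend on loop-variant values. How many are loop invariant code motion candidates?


Invariant candidates = total - loop-dependent
= 29 - 19 = 10

10


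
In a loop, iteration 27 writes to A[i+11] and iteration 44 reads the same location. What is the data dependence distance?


Distance = read iteration - write iteration
= 44 - 27 = 17

17


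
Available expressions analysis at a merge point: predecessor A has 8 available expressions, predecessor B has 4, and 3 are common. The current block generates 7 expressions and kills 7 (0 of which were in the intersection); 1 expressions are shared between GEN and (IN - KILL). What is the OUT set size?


IN = intersection of predecessors = 3
IN - KILL = 3 - 0 = 3
|OUT| = |GEN| + |IN - KILL| - |GEN ∩ (IN - KILL)| = 7 + 3 - 1 = 9

9


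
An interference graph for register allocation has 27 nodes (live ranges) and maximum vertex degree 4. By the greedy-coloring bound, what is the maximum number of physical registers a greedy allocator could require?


Greedy coloring never needs more than (max_degree + 1) colors: when coloring a vertex, at most max_degree neighbors are already colored.
Upper bound = 4 + 1 = 5

5


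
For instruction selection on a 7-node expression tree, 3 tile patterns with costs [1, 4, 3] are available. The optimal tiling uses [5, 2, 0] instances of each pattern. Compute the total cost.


Total cost = sum(count_i * cost_i)
= 5*1 + 2*4 + 0*3
= 13

13


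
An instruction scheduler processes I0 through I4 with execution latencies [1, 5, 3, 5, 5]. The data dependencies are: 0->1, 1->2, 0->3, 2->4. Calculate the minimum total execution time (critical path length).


Compute longest path through dependency graph: dist(Ik) = max over predecessors of dist + latency(Ik).
dist(I0) = latency 1 = 1
dist(I1) = dist(I0) + 5 = 1 + 5 = 6
dist(I2) = dist(I1) + 3 = 6 + 3 = 9
dist(I3) = dist(I0) + 5 = 1 + 5 = 6
dist(I4) = dist(I2) + 5 = 9 + 5 = 14
Critical path = max dist = 14

14


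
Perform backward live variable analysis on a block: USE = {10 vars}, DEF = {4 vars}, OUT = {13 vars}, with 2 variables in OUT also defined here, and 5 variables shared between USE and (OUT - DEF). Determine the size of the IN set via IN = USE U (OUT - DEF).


OUT - DEF: 13 - 2 = 11
|IN| = |USE| + |OUT - DEF| - |USE ∩ (OUT - DEF)| = 10 + 11 - 5 = 16

16


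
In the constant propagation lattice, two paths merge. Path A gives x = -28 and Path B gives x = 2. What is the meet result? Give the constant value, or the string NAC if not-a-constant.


Meet operation: if both paths give the same constant, result is that constant; if they differ, result is NAC (not-a-constant).
Path A: -28, Path B: 2 -> differ
Result: not-a-constant -> NAC

NAC


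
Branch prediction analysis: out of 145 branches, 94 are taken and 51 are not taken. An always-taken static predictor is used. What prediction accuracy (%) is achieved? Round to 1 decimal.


Predictor: always-taken
Correct predictions = 94
Accuracy = 94 / 145 * 100 = 64.8%

64.8


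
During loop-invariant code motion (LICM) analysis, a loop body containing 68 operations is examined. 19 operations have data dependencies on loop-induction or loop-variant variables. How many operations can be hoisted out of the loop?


Invariant candidates = total - loop-dependent
= 68 - 19 = 49

49


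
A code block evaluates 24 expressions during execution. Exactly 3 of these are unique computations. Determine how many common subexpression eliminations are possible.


CSE count = total expressions - unique expressions
= 24 - 3 = 21

21


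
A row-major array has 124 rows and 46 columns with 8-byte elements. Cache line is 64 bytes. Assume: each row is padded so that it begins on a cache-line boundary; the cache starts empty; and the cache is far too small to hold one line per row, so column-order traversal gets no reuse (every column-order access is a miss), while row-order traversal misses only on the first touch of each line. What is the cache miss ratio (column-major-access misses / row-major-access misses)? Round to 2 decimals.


Each row occupies 46 * 8 = 368 bytes and starts on a line boundary, so it spans ceil(368 / 64) = 6 cache lines.
Row-major traversal misses (one per line touched): 124 * ceil(46 * 8 / 64) = 744
Column-major traversal misses (no reuse, every access misses): 124 * 46 = 5704
Ratio = 5704 / 744 = 7.67

7.67


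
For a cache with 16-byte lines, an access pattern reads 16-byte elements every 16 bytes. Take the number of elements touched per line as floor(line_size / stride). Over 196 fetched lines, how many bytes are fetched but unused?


Elements per line = floor(16 / 16) = 1
Bytes used per line = 1 * 16 = 16
Wasted per line = 16 - 16 = 0
Total wasted = 0 * 196 = 0

0


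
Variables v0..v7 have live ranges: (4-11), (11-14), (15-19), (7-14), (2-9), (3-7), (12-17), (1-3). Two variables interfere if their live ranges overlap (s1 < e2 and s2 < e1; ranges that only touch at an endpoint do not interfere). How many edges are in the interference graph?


Check all pairs for overlapping intervals.
Two intervals (s1,e1) and (s2,e2) overlap if s1 < e2 and s2 < e1.
v0 (4-11) vs v1..v7: overlaps v3, v4, v5 -> 3
v1 (11-14) vs v2..v7: overlaps v3, v6 -> 2
v2 (15-19) vs v3..v7: overlaps v6 -> 1
v3 (7-14) vs v4..v7: overlaps v4, v6 -> 2
v4 (2-9) vs v5..v7: overlaps v5, v7 -> 2
v5 (3-7) vs v6..v7: overlaps none -> 0
v6 (12-17) vs v7: overlaps none -> 0
Total overlapping pairs = 3 + 2 + 1 + 2 + 2 + 0 + 0 = 10

10


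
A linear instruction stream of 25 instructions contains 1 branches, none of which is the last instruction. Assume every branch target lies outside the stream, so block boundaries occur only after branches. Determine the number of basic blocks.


With no in-sequence branch targets, the leaders are the first instruction plus the instruction after each branch.
Number of basic blocks = branches + 1
= 1 + 1 = 2

2


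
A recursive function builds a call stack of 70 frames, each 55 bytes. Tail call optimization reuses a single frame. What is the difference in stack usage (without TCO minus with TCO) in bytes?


Without TCO: 70 * 55 = 3850 bytes
With TCO: reuse 1 frame = 55 bytes
Savings = 3850 - 55 = 3795

3795


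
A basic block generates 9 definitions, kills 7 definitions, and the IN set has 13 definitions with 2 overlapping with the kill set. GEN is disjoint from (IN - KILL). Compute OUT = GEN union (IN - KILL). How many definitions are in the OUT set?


IN - KILL: 13 - 2 = 11 surviving definitions
OUT = GEN + surviving = 9 + 11 = 20

20


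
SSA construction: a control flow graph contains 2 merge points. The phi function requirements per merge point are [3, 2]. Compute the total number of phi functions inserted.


Total phi functions = sum of phi functions at each join node
= 3 + 2 = 5

5


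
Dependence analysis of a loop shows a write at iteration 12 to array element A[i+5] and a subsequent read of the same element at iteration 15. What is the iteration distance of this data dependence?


Distance = read iteration - write iteration
= 15 - 12 = 3

3


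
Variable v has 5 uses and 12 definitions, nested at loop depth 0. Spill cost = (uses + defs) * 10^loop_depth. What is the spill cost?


uses + defs = 5 + 12 = 17
10^0 = 1
Spill cost = 17 * 1 = 17

17


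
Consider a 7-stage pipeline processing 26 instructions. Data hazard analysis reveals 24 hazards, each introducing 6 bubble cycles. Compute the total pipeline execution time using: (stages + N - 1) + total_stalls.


Base cycles = 7 + 26 - 1 = 32
Total stalls = 24 * 6 = 144
Total = 32 + 144 = 176

176


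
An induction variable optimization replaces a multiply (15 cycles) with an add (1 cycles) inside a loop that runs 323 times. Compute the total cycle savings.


Per-iteration saving = 15 - 1 = 14
Total saved = 323 * 14 = 4522

4522


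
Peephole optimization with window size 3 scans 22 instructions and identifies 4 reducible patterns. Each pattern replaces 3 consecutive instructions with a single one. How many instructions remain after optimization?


Each match removes 2 instructions.
Total removed = 4 * 2 = 8
Remaining = 22 - 8 = 14

14


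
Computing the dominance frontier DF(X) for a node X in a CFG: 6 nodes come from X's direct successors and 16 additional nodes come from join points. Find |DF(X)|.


DF(X) = direct successor contributions + join point contributions
= 6 + 16 = 22

22


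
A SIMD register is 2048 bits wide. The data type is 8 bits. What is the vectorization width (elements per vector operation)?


Width = SIMD bits / data type bits
= 2048 / 8 = 256

256


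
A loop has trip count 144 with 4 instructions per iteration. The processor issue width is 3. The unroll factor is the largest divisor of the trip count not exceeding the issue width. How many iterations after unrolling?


Largest divisor of 144 <= 3 is 3
New iterations = 144 / 3 = 48

48


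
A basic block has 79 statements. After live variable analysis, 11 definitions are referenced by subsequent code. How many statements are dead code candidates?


Dead code = total statements - live definitions
= 79 - 11 = 68

68


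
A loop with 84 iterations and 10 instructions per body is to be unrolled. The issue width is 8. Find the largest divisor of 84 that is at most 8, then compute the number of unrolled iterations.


Largest divisor of 84 <= 8 is 7
New iterations = 84 / 7 = 12

12


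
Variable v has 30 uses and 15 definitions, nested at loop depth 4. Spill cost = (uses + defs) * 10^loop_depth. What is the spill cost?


uses + defs = 30 + 15 = 45
10^4 = 10000
Spill cost = 45 * 10000 = 450000

450000


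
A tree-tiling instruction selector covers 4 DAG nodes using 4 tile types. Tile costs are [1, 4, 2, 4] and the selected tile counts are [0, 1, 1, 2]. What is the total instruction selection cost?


Total cost = sum(count_i * cost_i)
= 0*1 + 1*4 + 1*2 + 2*4
= 14

14


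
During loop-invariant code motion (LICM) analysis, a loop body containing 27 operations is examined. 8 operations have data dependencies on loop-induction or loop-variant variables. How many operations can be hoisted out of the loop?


Invariant candidates = total - loop-dependent
= 27 - 8 = 19

19


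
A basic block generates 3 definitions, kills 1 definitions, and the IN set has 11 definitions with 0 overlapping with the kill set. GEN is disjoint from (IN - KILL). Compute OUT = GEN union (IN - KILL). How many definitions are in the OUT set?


IN - KILL: 11 - 0 = 11 surviving definitions
OUT = GEN + surviving = 3 + 11 = 14

14


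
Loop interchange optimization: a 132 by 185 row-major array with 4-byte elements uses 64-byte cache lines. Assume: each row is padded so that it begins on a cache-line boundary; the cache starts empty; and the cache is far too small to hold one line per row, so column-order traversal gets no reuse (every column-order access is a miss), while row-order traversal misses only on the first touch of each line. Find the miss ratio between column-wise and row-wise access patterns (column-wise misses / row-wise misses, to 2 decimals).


Each row occupies 185 * 4 = 740 bytes and starts on a line boundary, so it spans ceil(740 / 64) = 12 cache lines.
Row-major traversal misses (one per line touched): 132 * ceil(185 * 4 / 64) = 1584
Column-major traversal misses (no reuse, every access misses): 132 * 185 = 24420
Ratio = 24420 / 1584 = 15.42

15.42


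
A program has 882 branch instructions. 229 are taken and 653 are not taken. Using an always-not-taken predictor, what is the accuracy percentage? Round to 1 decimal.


Predictor: always-not-taken
Correct predictions = 653
Accuracy = 653 / 882 * 100 = 74.0%

74.0


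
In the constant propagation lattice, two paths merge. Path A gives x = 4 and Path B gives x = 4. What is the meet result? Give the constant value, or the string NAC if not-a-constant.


Meet operation: if both paths give the same constant, result is that constant; if they differ, result is NAC (not-a-constant).
Path A: 4, Path B: 4 -> equal
Result: constant -> 4

4


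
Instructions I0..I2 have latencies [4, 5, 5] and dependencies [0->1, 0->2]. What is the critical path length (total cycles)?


Compute longest path through dependency graph: dist(Ik) = max over predecessors of dist + latency(Ik).
dist(I0) = latency 4 = 4
dist(I1) = dist(I0) + 5 = 4 + 5 = 9
dist(I2) = dist(I0) + 5 = 4 + 5 = 9
Critical path = max dist = 9

9


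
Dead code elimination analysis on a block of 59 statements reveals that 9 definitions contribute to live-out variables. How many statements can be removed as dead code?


Dead code = total statements - live definitions
= 59 - 9 = 50

50


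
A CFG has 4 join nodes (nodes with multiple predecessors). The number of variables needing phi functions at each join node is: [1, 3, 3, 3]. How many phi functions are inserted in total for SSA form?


Total phi functions = sum of phi functions at each join node
= 1 + 3 + 3 + 3 = 10

10


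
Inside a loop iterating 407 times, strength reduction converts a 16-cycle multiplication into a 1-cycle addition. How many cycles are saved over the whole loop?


Per-iteration saving = 16 - 1 = 15
Total saved = 407 * 15 = 6105

6105


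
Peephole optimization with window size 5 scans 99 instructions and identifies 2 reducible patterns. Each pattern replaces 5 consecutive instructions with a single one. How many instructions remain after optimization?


Each match removes 4 instructions.
Total removed = 2 * 4 = 8
Remaining = 99 - 8 = 91

91


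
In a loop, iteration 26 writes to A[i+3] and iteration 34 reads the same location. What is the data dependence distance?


Distance = read iteration - write iteration
= 34 - 26 = 8

8


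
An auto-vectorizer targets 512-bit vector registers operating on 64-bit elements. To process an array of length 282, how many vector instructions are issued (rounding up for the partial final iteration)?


Width = 512 / 64 = 8 elements per vector op
Iterations = ceil(282 / 8) = 36

36


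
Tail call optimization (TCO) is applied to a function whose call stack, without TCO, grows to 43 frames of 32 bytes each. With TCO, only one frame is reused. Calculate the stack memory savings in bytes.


Without TCO: 43 * 32 = 1376 bytes
With TCO: reuse 1 frame = 32 bytes
Savings = 1376 - 32 = 1344

1344


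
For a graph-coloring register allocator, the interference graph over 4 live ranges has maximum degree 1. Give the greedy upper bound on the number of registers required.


Greedy coloring never needs more than (max_degree + 1) colors: when coloring a vertex, at most max_degree neighbors are already colored.
Upper bound = 1 + 1 = 2

2


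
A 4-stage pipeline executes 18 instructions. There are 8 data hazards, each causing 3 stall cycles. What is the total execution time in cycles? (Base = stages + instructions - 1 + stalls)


Base cycles = 4 + 18 - 1 = 21
Total stalls = 8 * 3 = 24
Total = 21 + 24 = 45

45


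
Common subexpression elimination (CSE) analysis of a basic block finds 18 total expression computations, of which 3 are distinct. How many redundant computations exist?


CSE count = total expressions - unique expressions
= 18 - 3 = 15

15


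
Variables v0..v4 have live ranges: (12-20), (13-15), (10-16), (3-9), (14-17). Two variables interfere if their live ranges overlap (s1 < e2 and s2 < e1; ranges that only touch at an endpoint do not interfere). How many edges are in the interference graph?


Check all pairs for overlapping intervals.
Two intervals (s1,e1) and (s2,e2) overlap if s1 < e2 and s2 < e1.
v0 (12-20) vs v1..v4: overlaps v1, v2, v4 -> 3
v1 (13-15) vs v2..v4: overlaps v2, v4 -> 2
v2 (10-16) vs v3..v4: overlaps v4 -> 1
v3 (3-9) vs v4: overlaps none -> 0
Total overlapping pairs = 3 + 2 + 1 + 0 = 6

6


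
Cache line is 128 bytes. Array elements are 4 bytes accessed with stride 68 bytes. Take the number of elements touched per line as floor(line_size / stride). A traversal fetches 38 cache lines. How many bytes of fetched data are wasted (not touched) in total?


Elements per line = floor(128 / 68) = 1
Bytes used per line = 1 * 4 = 4
Wasted per line = 128 - 4 = 124
Total wasted = 124 * 38 = 4712

4712


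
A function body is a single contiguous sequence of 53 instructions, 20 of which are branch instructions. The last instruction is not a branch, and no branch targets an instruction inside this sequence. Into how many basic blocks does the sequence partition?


With no in-sequence branch targets, the leaders are the first instruction plus the instruction after each branch.
Number of basic blocks = branches + 1
= 20 + 1 = 21

21


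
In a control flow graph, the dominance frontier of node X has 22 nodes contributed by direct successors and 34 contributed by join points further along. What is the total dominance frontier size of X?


DF(X) = direct successor contributions + join point contributions
= 22 + 34 = 56

56


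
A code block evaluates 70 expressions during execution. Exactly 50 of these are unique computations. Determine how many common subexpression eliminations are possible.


CSE count = total expressions - unique expressions
= 70 - 50 = 20

20


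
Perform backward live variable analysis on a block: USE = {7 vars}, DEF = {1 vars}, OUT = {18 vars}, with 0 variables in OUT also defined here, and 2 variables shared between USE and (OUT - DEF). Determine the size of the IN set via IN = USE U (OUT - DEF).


OUT - DEF: 18 - 0 = 18
|IN| = |USE| + |OUT - DEF| - |USE ∩ (OUT - DEF)| = 7 + 18 - 2 = 23

23


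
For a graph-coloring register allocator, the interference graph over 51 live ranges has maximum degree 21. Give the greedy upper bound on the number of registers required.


Greedy coloring never needs more than (max_degree + 1) colors: when coloring a vertex, at most max_degree neighbors are already colored.
Upper bound = 21 + 1 = 22

22


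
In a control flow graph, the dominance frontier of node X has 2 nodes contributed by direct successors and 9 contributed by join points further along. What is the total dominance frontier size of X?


DF(X) = direct successor contributions + join point contributions
= 2 + 9 = 11

11


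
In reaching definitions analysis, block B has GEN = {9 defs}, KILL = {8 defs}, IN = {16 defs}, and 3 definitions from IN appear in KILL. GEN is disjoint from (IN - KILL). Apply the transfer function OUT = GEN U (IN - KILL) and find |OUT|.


IN - KILL: 16 - 3 = 13 surviving definitions
OUT = GEN + surviving = 9 + 13 = 22

22


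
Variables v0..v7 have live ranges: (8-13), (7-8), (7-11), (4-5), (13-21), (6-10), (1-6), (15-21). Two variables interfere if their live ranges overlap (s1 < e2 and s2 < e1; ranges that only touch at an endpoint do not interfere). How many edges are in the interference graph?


Check all pairs for overlapping intervals.
Two intervals (s1,e1) and (s2,e2) overlap if s1 < e2 and s2 < e1.
v0 (8-13) vs v1..v7: overlaps v2, v5 -> 2
v1 (7-8) vs v2..v7: overlaps v2, v5 -> 2
v2 (7-11) vs v3..v7: overlaps v5 -> 1
v3 (4-5) vs v4..v7: overlaps v6 -> 1
v4 (13-21) vs v5..v7: overlaps v7 -> 1
v5 (6-10) vs v6..v7: overlaps none -> 0
v6 (1-6) vs v7: overlaps none -> 0
Total overlapping pairs = 2 + 2 + 1 + 1 + 1 + 0 + 0 = 7

7


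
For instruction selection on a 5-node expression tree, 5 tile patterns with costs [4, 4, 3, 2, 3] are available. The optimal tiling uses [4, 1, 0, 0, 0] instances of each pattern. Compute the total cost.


Total cost = sum(count_i * cost_i)
= 4*4 + 1*4 + 0*3 + 0*2 + 0*3
= 20

20


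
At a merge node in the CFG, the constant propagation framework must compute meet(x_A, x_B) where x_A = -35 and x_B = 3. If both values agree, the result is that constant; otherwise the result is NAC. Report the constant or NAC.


Meet operation: if both paths give the same constant, result is that constant; if they differ, result is NAC (not-a-constant).
Path A: -35, Path B: 3 -> differ
Result: not-a-constant -> NAC

NAC


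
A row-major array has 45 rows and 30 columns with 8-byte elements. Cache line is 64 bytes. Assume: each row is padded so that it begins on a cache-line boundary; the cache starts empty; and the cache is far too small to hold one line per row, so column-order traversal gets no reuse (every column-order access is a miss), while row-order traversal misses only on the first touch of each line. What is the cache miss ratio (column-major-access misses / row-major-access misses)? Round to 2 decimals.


Each row occupies 30 * 8 = 240 bytes and starts on a line boundary, so it spans ceil(240 / 64) = 4 cache lines.
Row-major traversal misses (one per line touched): 45 * ceil(30 * 8 / 64) = 180
Column-major traversal misses (no reuse, every access misses): 45 * 30 = 1350
Ratio = 1350 / 180 = 7.5

7.5


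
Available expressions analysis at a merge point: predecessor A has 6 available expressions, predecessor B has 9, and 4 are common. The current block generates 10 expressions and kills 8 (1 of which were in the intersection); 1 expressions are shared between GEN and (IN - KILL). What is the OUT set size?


IN = intersection of predecessors = 4
IN - KILL = 4 - 1 = 3
|OUT| = |GEN| + |IN - KILL| - |GEN ∩ (IN - KILL)| = 10 + 3 - 1 = 12

12


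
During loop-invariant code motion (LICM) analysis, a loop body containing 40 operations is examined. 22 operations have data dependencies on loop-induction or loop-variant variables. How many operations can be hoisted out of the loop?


Invariant candidates = total - loop-dependent
= 40 - 22 = 18

18


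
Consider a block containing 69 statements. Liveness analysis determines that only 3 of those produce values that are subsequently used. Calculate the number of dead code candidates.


Dead code = total statements - live definitions
= 69 - 3 = 66

66


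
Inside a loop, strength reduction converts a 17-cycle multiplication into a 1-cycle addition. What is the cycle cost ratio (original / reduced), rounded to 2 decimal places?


Ratio = mult_cost / add_cost = 17 / 1 = 17.0

17.0


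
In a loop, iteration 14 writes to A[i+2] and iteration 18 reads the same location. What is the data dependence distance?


Distance = read iteration - write iteration
= 18 - 14 = 4

4


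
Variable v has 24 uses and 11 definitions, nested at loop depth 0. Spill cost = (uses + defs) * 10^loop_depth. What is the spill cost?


uses + defs = 24 + 11 = 35
10^0 = 1
Spill cost = 35 * 1 = 35

35


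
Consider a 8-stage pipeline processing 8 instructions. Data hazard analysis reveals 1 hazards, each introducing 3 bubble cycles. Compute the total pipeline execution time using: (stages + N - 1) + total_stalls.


Base cycles = 8 + 8 - 1 = 15
Total stalls = 1 * 3 = 3
Total = 15 + 3 = 18

18


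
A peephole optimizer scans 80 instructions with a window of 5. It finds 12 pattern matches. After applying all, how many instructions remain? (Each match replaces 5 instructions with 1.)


Each match removes 4 instructions.
Total removed = 12 * 4 = 48
Remaining = 80 - 48 = 32

32


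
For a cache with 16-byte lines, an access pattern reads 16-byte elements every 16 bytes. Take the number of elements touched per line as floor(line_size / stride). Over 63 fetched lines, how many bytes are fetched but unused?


Elements per line = floor(16 / 16) = 1
Bytes used per line = 1 * 16 = 16
Wasted per line = 16 - 16 = 0
Total wasted = 0 * 63 = 0

0


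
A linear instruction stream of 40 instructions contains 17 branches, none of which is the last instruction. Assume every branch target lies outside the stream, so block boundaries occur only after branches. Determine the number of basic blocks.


With no in-sequence branch targets, the leaders are the first instruction plus the instruction after each branch.
Number of basic blocks = branches + 1
= 17 + 1 = 18

18


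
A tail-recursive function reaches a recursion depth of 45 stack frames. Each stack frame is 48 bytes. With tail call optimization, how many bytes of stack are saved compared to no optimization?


Without TCO: 45 * 48 = 2160 bytes
With TCO: reuse 1 frame = 48 bytes
Savings = 2160 - 48 = 2112

2112


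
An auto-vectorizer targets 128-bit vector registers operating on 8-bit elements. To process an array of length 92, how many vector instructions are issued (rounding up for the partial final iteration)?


Width = 128 / 8 = 16 elements per vector op
Iterations = ceil(92 / 16) = 6

6


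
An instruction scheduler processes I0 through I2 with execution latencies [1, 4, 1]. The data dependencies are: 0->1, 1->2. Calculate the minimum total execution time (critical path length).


Compute longest path through dependency graph: dist(Ik) = max over predecessors of dist + latency(Ik).
dist(I0) = latency 1 = 1
dist(I1) = dist(I0) + 4 = 1 + 4 = 5
dist(I2) = dist(I1) + 1 = 5 + 1 = 6
Critical path = max dist = 6

6
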